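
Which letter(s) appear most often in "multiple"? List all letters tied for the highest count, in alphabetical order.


Word: "multiple"
Letter counts:
  'e': 1
  'i': 1
  'l': 2
  'm': 1
  'p': 1
  't': 1
  'u': 1
Maximum count = 2
Most frequent = 'l' (2 times each)


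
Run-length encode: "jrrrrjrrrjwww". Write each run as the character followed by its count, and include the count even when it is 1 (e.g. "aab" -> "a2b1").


String: "jrrrrjrrrjwww"
Scanning for consecutive runs:
  'j' x 1
  'r' x 4
  'j' x 1
  'r' x 3
  'j' x 1
  'w' x 3
RLE = "j1r4j1r3j1w3"


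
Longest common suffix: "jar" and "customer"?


Word 1: "jar"
Word 2: "customer"
Comparing from end:
  Pos -1: 'r' == 'r'
  Pos -2: 'a' != 'e' (stop)
LCS = "r" (length 1)


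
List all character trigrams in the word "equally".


Word: "equally" (length 7)
Number of trigrams = 7 - 3 + 1 = 5
  Position 0: "equ"
  Position 1: "qua"
  Position 2: "ual"
  Position 3: "all"
  Position 4: "lly"
Trigrams = "equ", "qua", "ual", "all", "lly"


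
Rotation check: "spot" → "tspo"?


Word: "spot", Candidate: "tspo"
Method: check if candidate is substring of word+word
"spotspot" contains "tspo"? Yes
Is rotation = Yes


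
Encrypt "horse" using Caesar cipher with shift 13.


Word: "horse"
Shift: 13
Each letter → (letter + shift) mod 26:
  'h' (7) + 13 = 20 → 'u'
  'o' (14) + 13 = 1 → 'b'
  'r' (17) + 13 = 4 → 'e'
  's' (18) + 13 = 5 → 'f'
  'e' (4) + 13 = 17 → 'r'
Result = "ubefr"


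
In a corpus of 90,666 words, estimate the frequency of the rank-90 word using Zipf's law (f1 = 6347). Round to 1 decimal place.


Zipf's law: f(r) = f(1) / r
f(1) = 6347
f(90) = 6347 / 90
= 70.5 occurrences


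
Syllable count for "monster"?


Word: "monster"
Syllable breakdown: mon-ster
Counting: 2 parts
= 2 syllables


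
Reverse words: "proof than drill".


Original: "proof than drill"
Words (1..n): proof | than | drill
Reversed (n..1): drill | than | proof
Result = "drill than proof"


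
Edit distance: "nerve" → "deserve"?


Word 1: "nerve" (length 5)
Word 2: "deserve" (length 7)
One optimal edit sequence (insert/delete/substitute each cost 1):
  1. insert 'd'  (+1)
  2. insert 'e'  (+1)
  3. substitute 'n' -> 's'  (+1)
  4. keep 'e'
  5. keep 'r'
  6. keep 'v'
  7. keep 'e'
Total edit operations: 3
Edit distance = 3


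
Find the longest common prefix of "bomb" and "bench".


Word 1: "bomb"
Word 2: "bench"
Comparing from start:
  Pos 0: 'b' == 'b'
  Pos 1: 'o' != 'e' (stop)
LCP = "b" (length 1)


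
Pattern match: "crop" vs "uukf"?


Pattern of "crop": [0, 1, 2, 3]
Pattern of "uukf": [0, 0, 1, 2]
Patterns do not match
Same pattern = No


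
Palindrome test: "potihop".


Word: "potihop"
Reversed: "pohitop"
Forward == Backward? potihop != pohitop
Palindrome = No


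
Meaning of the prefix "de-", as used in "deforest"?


Prefix: de-
As in: deforest -> de- + forest
Meaning = remove / reverse


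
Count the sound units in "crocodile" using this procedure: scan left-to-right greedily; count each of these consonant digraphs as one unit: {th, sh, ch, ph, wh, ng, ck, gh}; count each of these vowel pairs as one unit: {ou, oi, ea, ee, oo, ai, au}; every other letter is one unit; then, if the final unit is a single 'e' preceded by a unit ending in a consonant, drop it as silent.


Word: "crocodile" (9 letters)
Left-to-right scan:
  [1] 'c' (letter)
  [2] 'r' (letter)
  [3] 'o' (letter)
  [4] 'c' (letter)
  [5] 'o' (letter)
  [6] 'd' (letter)
  [7] 'i' (letter)
  [8] 'l' (letter)
  [9] 'e' (letter)
Units from scan: 9
Final unit is 'e' after a consonant -> drop as silent (-1)
Sound units = 8 units


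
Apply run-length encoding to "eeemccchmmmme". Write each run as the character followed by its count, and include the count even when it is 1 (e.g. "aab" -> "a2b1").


String: "eeemccchmmmme"
Scanning for consecutive runs:
  'e' x 3
  'm' x 1
  'c' x 3
  'h' x 1
  'm' x 4
  'e' x 1
RLE = "e3m1c3h1m4e1"


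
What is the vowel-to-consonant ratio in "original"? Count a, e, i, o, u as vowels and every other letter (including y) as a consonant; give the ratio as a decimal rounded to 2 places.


Word: "original"
Vowels (a,e,i,o,u): 4
Consonants: 4
Ratio = 4/4
= 1.00


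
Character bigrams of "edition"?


Word: "edition" (length 7)
Number of bigrams = 7 - 2 + 1 = 6
  Position 0: "ed"
  Position 1: "di"
  Position 2: "it"
  Position 3: "ti"
  Position 4: "io"
  Position 5: "on"
Bigrams = "ed", "di", "it", "ti", "io", "on"


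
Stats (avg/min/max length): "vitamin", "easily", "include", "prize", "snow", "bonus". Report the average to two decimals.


Lengths: "vitamin"=7, "easily"=6, "include"=7, "prize"=5, "snow"=4, "bonus"=5
Sum = 34, Count = 6
Average = 34/6 = 5.67
= avg=5.67, min=4, max=7


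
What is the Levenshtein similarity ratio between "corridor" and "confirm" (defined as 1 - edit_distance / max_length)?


Word 1: "corridor" (length 8)
Word 2: "confirm" (length 7)
One optimal edit sequence:
  1. keep 'c'
  2. keep 'o'
  3. substitute 'r' -> 'n'  (+1)
  4. substitute 'r' -> 'f'  (+1)
  5. keep 'i'
  6. delete 'd'  (+1)
  7. substitute 'o' -> 'r'  (+1)
  8. substitute 'r' -> 'm'  (+1)
Edit distance = 5
Max length = max(8, 7) = 8
Similarity = 1 - 5/8
= 0.3750


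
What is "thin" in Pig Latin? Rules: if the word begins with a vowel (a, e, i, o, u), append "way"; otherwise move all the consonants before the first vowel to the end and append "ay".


Word: "thin"
Starts with consonant(s) → move to end, add 'ay'
Consonant cluster: "th"
Pig Latin = "inthay"


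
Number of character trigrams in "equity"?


Word: "equity" (length 6)
Number of 3-grams = length - 3 + 1 = 6 - 3 + 1
= 4


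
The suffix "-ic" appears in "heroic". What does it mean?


Suffix: -ic
As in: heroic -> hero + -ic
Meaning = relating to


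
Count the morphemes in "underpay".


Word: "underpay"
Morphemes: under- / pay
Each morpheme carries meaning
= 2 morphemes


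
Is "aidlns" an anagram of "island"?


Word 1: "island" → sorted: adilns
Word 2: "aidlns" → sorted: adilns
Same letters? adilns == adilns
Anagram = Yes


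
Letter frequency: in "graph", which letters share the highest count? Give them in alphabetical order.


Word: "graph"
Letter counts:
  'a': 1
  'g': 1
  'h': 1
  'p': 1
  'r': 1
Maximum count = 1
Most frequent = 'a', 'g', 'h', 'p', 'r' (1 time each)


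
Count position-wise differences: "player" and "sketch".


Comparing character by character (same length = 6):
  Pos 0: 'p' vs 's' !=
  Pos 1: 'l' vs 'k' !=
  Pos 2: 'a' vs 'e' !=
  Pos 3: 'y' vs 't' !=
  Pos 4: 'e' vs 'c' !=
  Pos 5: 'r' vs 'h' !=
Hamming distance = 6


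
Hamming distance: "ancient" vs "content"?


Comparing character by character (same length = 7):
  Pos 0: 'a' vs 'c' !=
  Pos 1: 'n' vs 'o' !=
  Pos 2: 'c' vs 'n' !=
  Pos 3: 'i' vs 't' !=
  Pos 4: 'e' vs 'e' =
  Pos 5: 'n' vs 'n' =
  Pos 6: 't' vs 't' =
Hamming distance = 4


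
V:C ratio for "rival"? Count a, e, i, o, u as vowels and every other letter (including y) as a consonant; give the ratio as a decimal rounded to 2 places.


Word: "rival"
Vowels (a,e,i,o,u): 2
Consonants: 3
Ratio = 2/3
= 0.67


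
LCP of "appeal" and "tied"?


Word 1: "appeal"
Word 2: "tied"
Comparing from start:
  Pos 0: 'a' != 't' (stop)
LCP = "" (length 0)


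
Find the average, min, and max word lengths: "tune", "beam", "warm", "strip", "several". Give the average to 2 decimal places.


Lengths: "tune"=4, "beam"=4, "warm"=4, "strip"=5, "several"=7
Sum = 24, Count = 5
Average = 24/5 = 4.80
= avg=4.80, min=4, max=7


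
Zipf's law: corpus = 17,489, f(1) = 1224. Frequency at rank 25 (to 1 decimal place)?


Zipf's law: f(r) = f(1) / r
f(1) = 1224
f(25) = 1224 / 25
= 49.0 occurrences


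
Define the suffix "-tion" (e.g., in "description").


Suffix: -tion
As in: description -> describe + -tion, with a spelling change
Meaning = act or process


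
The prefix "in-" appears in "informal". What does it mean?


Prefix: in-
Example: informal (in- + formal)
Meaning = not / into


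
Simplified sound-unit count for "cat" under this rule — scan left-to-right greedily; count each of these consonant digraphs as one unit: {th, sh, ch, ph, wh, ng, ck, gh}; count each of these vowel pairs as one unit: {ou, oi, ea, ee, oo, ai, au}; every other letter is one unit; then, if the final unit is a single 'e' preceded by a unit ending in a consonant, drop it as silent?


Word: "cat" (3 letters)
Left-to-right scan:
  (1) 'c' (letter)
  (2) 'a' (letter)
  (3) 't' (letter)
Units from scan: 3
Sound units = 3 units


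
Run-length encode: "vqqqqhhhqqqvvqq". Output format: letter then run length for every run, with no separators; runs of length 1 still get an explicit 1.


String: "vqqqqhhhqqqvvqq"
Scanning for consecutive runs:
  'v' x 1
  'q' x 4
  'h' x 3
  'q' x 3
  'v' x 2
  'q' x 2
RLE = "v1q4h3q3v2q2"


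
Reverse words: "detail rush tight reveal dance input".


Original: "detail rush tight reveal dance input"
Words (1..n): detail | rush | tight | reveal | dance | input
Reversed (n..1): input | dance | reveal | tight | rush | detail
Result = "input dance reveal tight rush detail"


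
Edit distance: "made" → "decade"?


Word 1: "made" (length 4)
Word 2: "decade" (length 6)
One optimal edit sequence (insert/delete/substitute each cost 1):
  1. insert 'd'  (+1)
  2. insert 'e'  (+1)
  3. substitute 'm' -> 'c'  (+1)
  4. keep 'a'
  5. keep 'd'
  6. keep 'e'
Total edit operations: 3
Edit distance = 3


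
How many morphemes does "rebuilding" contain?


Word: "rebuilding"
Morphemes: re- / build / -ing
Each morpheme carries meaning
= 3 morphemes


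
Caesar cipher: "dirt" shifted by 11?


Word: "dirt"
Shift: 11
Each letter → (letter + shift) mod 26:
  'd' (3) + 11 = 14 → 'o'
  'i' (8) + 11 = 19 → 't'
  'r' (17) + 11 = 2 → 'c'
  't' (19) + 11 = 4 → 'e'
Result = "otce"


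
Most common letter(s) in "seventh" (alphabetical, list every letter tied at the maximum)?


Word: "seventh"
Letter counts:
  'e': 2
  'h': 1
  'n': 1
  's': 1
  't': 1
  'v': 1
Maximum count = 2
Most frequent = 'e' (2 times each)


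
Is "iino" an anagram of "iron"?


Word 1: "iron" → sorted: inor
Word 2: "iino" → sorted: iino
Same letters? inor != iino
Anagram = No


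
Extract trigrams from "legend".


Word: "legend" (length 6)
Number of trigrams = 6 - 3 + 1 = 4
  Position 0: "leg"
  Position 1: "ege"
  Position 2: "gen"
  Position 3: "end"
Trigrams = "leg", "ege", "gen", "end"


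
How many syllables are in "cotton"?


Word: "cotton"
Syllable breakdown: cot-ton
Counting: 2 parts
= 2 syllables


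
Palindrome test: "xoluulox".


Word: "xoluulox"
Reversed: "xoluulox"
Forward == Backward? xoluulox == xoluulox
Palindrome = Yes


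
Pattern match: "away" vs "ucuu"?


Pattern of "away": [0, 1, 0, 2]
Pattern of "ucuu": [0, 1, 0, 0]
Patterns do not match
Same pattern = No


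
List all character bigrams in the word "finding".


Word: "finding" (length 7)
Number of bigrams = 7 - 2 + 1 = 6
  Position 0: "fi"
  Position 1: "in"
  Position 2: "nd"
  Position 3: "di"
  Position 4: "in"
  Position 5: "ng"
Bigrams = "fi", "in", "nd", "di", "in", "ng"


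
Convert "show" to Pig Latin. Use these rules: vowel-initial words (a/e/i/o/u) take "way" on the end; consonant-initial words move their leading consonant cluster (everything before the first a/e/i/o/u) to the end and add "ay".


Word: "show"
Starts with consonant(s) → move to end, add 'ay'
Consonant cluster: "sh"
Pig Latin = "owshay"


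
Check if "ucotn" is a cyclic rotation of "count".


Word: "count", Candidate: "ucotn"
Method: check if candidate is substring of word+word
"countcount" contains "ucotn"? No
Is rotation = No


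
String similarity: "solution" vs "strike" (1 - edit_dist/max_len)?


Word 1: "solution" (length 8)
Word 2: "strike" (length 6)
One optimal edit sequence:
  1. keep 's'
  2. delete 'o'  (+1)
  3. delete 'l'  (+1)
  4. substitute 'u' -> 't'  (+1)
  5. substitute 't' -> 'r'  (+1)
  6. keep 'i'
  7. substitute 'o' -> 'k'  (+1)
  8. substitute 'n' -> 'e'  (+1)
Edit distance = 6
Max length = max(8, 6) = 8
Similarity = 1 - 6/8
= 0.2500


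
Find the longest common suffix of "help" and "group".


Word 1: "help"
Word 2: "group"
Comparing from end:
  Pos -1: 'p' == 'p'
  Pos -2: 'l' != 'u' (stop)
LCS = "p" (length 1)


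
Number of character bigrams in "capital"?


Word: "capital" (length 7)
Number of 2-grams = length - 2 + 1 = 7 - 2 + 1
= 6


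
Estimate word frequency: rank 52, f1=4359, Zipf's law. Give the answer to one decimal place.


Zipf's law: f(r) = f(1) / r
f(1) = 4359
f(52) = 4359 / 52
= 83.8 occurrences


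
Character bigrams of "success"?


Word: "success" (length 7)
Number of bigrams = 7 - 2 + 1 = 6
  Position 0: "su"
  Position 1: "uc"
  Position 2: "cc"
  Position 3: "ce"
  Position 4: "es"
  Position 5: "ss"
Bigrams = "su", "uc", "cc", "ce", "es", "ss"


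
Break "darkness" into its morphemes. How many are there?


Word: "darkness"
Morphemes: dark / -ness
Each morpheme carries meaning
= 2 morphemes


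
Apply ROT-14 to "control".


Word: "control"
Shift: 14
Each letter → (letter + shift) mod 26:
  'c' (2) + 14 = 16 → 'q'
  'o' (14) + 14 = 2 → 'c'
  'n' (13) + 14 = 1 → 'b'
  't' (19) + 14 = 7 → 'h'
  'r' (17) + 14 = 5 → 'f'
  'o' (14) + 14 = 2 → 'c'
  'l' (11) + 14 = 25 → 'z'
Result = "qcbhfcz"


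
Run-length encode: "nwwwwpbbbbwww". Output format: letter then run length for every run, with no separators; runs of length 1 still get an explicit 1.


String: "nwwwwpbbbbwww"
Scanning for consecutive runs:
  'n' x 1
  'w' x 4
  'p' x 1
  'b' x 4
  'w' x 3
RLE = "n1w4p1b4w3"


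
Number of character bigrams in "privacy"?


Word: "privacy" (length 7)
Number of 2-grams = length - 2 + 1 = 7 - 2 + 1
= 6


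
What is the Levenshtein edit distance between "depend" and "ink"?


Word 1: "depend" (length 6)
Word 2: "ink" (length 3)
One optimal edit sequence (insert/delete/substitute each cost 1):
  1. delete 'd'  (+1)
  2. delete 'e'  (+1)
  3. delete 'p'  (+1)
  4. substitute 'e' -> 'i'  (+1)
  5. keep 'n'
  6. substitute 'd' -> 'k'  (+1)
Total edit operations: 5
Edit distance = 5


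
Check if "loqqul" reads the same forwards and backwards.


Word: "loqqul"
Reversed: "luqqol"
Forward == Backward? loqqul != luqqol
Palindrome = No


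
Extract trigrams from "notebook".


Word: "notebook" (length 8)
Number of trigrams = 8 - 3 + 1 = 6
  Position 0: "not"
  Position 1: "ote"
  Position 2: "teb"
  Position 3: "ebo"
  Position 4: "boo"
  Position 5: "ook"
Trigrams = "not", "ote", "teb", "ebo", "boo", "ook"


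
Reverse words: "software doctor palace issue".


Original: "software doctor palace issue"
Words (1..n): software | doctor | palace | issue
Reversed (n..1): issue | palace | doctor | software
Result = "issue palace doctor software"


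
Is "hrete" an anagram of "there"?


Word 1: "there" → sorted: eehrt
Word 2: "hrete" → sorted: eehrt
Same letters? eehrt == eehrt
Anagram = Yes


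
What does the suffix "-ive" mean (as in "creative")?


Suffix: -ive
Example: creative (create + -ive, with a spelling change)
Meaning = tending to


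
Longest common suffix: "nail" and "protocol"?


Word 1: "nail"
Word 2: "protocol"
Comparing from end:
  Pos -1: 'l' == 'l'
  Pos -2: 'i' != 'o' (stop)
LCS = "l" (length 1)


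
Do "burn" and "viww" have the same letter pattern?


Pattern of "burn": [0, 1, 2, 3]
Pattern of "viww": [0, 1, 2, 2]
Patterns do not match
Same pattern = No


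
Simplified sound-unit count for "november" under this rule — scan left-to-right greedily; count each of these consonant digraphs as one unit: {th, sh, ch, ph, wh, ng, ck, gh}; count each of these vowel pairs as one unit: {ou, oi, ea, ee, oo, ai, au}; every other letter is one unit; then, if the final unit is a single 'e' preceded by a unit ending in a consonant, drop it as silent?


Word: "november" (8 letters)
Left-to-right scan:
  1. 'n' (letter)
  2. 'o' (letter)
  3. 'v' (letter)
  4. 'e' (letter)
  5. 'm' (letter)
  6. 'b' (letter)
  7. 'e' (letter)
  8. 'r' (letter)
Units from scan: 8
Sound units = 8 units


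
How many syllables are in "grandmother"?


Word: "grandmother"
Syllable breakdown: grand · moth · er
Counting: 3 parts
= 3 syllables


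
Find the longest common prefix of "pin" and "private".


Word 1: "pin"
Word 2: "private"
Comparing from start:
  Pos 0: 'p' == 'p'
  Pos 1: 'i' != 'r' (stop)
LCP = "p" (length 1)


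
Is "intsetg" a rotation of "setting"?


Word: "setting", Candidate: "intsetg"
Method: check if candidate is substring of word+word
"settingsetting" contains "intsetg"? No
Is rotation = No


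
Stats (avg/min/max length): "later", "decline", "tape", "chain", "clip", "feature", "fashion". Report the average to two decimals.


Lengths: "later"=5, "decline"=7, "tape"=4, "chain"=5, "clip"=4, "feature"=7, "fashion"=7
Sum = 39, Count = 7
Average = 39/7 = 5.57
= avg=5.57, min=4, max=7


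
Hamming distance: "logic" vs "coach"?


Comparing character by character (same length = 5):
  Pos 0: 'l' vs 'c' !=
  Pos 1: 'o' vs 'o' =
  Pos 2: 'g' vs 'a' !=
  Pos 3: 'i' vs 'c' !=
  Pos 4: 'c' vs 'h' !=
Hamming distance = 4


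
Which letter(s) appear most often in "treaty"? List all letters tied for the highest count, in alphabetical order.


Word: "treaty"
Letter counts:
  'a': 1
  'e': 1
  'r': 1
  't': 2
  'y': 1
Maximum count = 2
Most frequent = 't' (2 times each)


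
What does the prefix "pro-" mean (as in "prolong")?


Prefix: pro-
As in: prolong -> pro- + long
Meaning = forward / in favor of


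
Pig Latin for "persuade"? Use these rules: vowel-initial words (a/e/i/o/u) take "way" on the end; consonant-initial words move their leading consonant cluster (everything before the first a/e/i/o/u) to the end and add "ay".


Word: "persuade"
Starts with consonant(s) → move to end, add 'ay'
Consonant cluster: "p"
Pig Latin = "ersuadepay"


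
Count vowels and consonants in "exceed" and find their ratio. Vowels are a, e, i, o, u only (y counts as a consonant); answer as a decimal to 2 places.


Word: "exceed"
Vowels (a,e,i,o,u): 3
Consonants: 3
Ratio = 3/3
= 1.00


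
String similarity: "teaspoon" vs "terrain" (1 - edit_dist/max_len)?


Word 1: "teaspoon" (length 8)
Word 2: "terrain" (length 7)
One optimal edit sequence:
  1. keep 't'
  2. keep 'e'
  3. delete 'a'  (+1)
  4. substitute 's' -> 'r'  (+1)
  5. substitute 'p' -> 'r'  (+1)
  6. substitute 'o' -> 'a'  (+1)
  7. substitute 'o' -> 'i'  (+1)
  8. keep 'n'
Edit distance = 5
Max length = max(8, 7) = 8
Similarity = 1 - 5/8
= 0.3750


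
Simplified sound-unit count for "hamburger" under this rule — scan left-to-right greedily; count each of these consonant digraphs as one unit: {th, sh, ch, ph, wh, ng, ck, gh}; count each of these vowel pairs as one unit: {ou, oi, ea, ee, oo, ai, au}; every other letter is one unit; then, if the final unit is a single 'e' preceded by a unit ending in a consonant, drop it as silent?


Word: "hamburger" (9 letters)
Left-to-right scan:
  (1) 'h' (letter)
  (2) 'a' (letter)
  (3) 'm' (letter)
  (4) 'b' (letter)
  (5) 'u' (letter)
  (6) 'r' (letter)
  (7) 'g' (letter)
  (8) 'e' (letter)
  (9) 'r' (letter)
Units from scan: 9
Sound units = 9 units


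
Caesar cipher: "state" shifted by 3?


Word: "state"
Shift: 3
Each letter → (letter + shift) mod 26:
  's' (18) + 3 = 21 → 'v'
  't' (19) + 3 = 22 → 'w'
  'a' (0) + 3 = 3 → 'd'
  't' (19) + 3 = 22 → 'w'
  'e' (4) + 3 = 7 → 'h'
Result = "vwdwh"


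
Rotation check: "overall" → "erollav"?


Word: "overall", Candidate: "erollav"
Method: check if candidate is substring of word+word
"overalloverall" contains "erollav"? No
Is rotation = No


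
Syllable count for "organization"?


Word: "organization"
Syllable breakdown: or | gan | i | za | tion
Counting: 5 parts
= 5 syllables


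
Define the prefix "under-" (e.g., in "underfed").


Prefix: under-
As in: underfed -> under- + fed
Meaning = insufficient


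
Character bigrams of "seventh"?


Word: "seventh" (length 7)
Number of bigrams = 7 - 2 + 1 = 6
  Position 0: "se"
  Position 1: "ev"
  Position 2: "ve"
  Position 3: "en"
  Position 4: "nt"
  Position 5: "th"
Bigrams = "se", "ev", "ve", "en", "nt", "th"


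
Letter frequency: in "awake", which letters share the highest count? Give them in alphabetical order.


Word: "awake"
Letter counts:
  'a': 2
  'e': 1
  'k': 1
  'w': 1
Maximum count = 2
Most frequent = 'a' (2 times each)


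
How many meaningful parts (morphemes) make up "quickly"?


Word: "quickly"
Morphemes: quick / -ly
Each morpheme carries meaning
= 2 morphemes


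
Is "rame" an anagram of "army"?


Word 1: "army" → sorted: amry
Word 2: "rame" → sorted: aemr
Same letters? amry != aemr
Anagram = No


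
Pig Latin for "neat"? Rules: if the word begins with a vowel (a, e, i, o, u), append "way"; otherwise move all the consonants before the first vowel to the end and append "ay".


Word: "neat"
Starts with consonant(s) → move to end, add 'ay'
Consonant cluster: "n"
Pig Latin = "eatnay"


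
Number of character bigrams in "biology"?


Word: "biology" (length 7)
Number of 2-grams = length - 2 + 1 = 7 - 2 + 1
= 6


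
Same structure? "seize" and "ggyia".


Pattern of "seize": [0, 1, 2, 3, 1]
Pattern of "ggyia": [0, 0, 1, 2, 3]
Patterns do not match
Same pattern = No


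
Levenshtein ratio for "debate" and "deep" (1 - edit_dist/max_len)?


Word 1: "debate" (length 6)
Word 2: "deep" (length 4)
One optimal edit sequence:
  1. keep 'd'
  2. keep 'e'
  3. delete 'b'  (+1)
  4. delete 'a'  (+1)
  5. substitute 't' -> 'e'  (+1)
  6. substitute 'e' -> 'p'  (+1)
Edit distance = 4
Max length = max(6, 4) = 6
Similarity = 1 - 4/6
= 0.3333


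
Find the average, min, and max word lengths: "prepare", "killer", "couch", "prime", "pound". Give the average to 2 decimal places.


Lengths: "prepare"=7, "killer"=6, "couch"=5, "prime"=5, "pound"=5
Sum = 28, Count = 5
Average = 28/5 = 5.60
= avg=5.60, min=5, max=7


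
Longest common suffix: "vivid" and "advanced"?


Word 1: "vivid"
Word 2: "advanced"
Comparing from end:
  Pos -1: 'd' == 'd'
  Pos -2: 'i' != 'e' (stop)
LCS = "d" (length 1)


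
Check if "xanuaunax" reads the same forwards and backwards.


Word: "xanuaunax"
Reversed: "xanuaunax"
Forward == Backward? xanuaunax == xanuaunax
Palindrome = Yes


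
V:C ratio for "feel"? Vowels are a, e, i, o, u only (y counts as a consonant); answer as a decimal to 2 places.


Word: "feel"
Vowels (a,e,i,o,u): 2
Consonants: 2
Ratio = 2/2
= 1.00


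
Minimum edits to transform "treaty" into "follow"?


Word 1: "treaty" (length 6)
Word 2: "follow" (length 6)
One optimal edit sequence (insert/delete/substitute each cost 1):
  1. substitute 't' -> 'f'  (+1)
  2. substitute 'r' -> 'o'  (+1)
  3. substitute 'e' -> 'l'  (+1)
  4. substitute 'a' -> 'l'  (+1)
  5. substitute 't' -> 'o'  (+1)
  6. substitute 'y' -> 'w'  (+1)
Total edit operations: 6
Edit distance = 6


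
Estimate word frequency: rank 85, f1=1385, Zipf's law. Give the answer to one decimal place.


Zipf's law: f(r) = f(1) / r
f(1) = 1385
f(85) = 1385 / 85
= 16.3 occurrences


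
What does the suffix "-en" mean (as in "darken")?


Suffix: -en
Example: darken = dark + -en
Meaning = to make / become


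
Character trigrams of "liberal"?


Word: "liberal" (length 7)
Number of trigrams = 7 - 3 + 1 = 5
  Position 0: "lib"
  Position 1: "ibe"
  Position 2: "ber"
  Position 3: "era"
  Position 4: "ral"
Trigrams = "lib", "ibe", "ber", "era", "ral"


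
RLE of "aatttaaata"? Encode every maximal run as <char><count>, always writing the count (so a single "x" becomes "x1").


String: "aatttaaata"
Scanning for consecutive runs:
  'a' x 2
  't' x 3
  'a' x 3
  't' x 1
  'a' x 1
RLE = "a2t3a3t1a1"


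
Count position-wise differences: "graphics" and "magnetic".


Comparing character by character (same length = 8):
  Pos 0: 'g' vs 'm' !=
  Pos 1: 'r' vs 'a' !=
  Pos 2: 'a' vs 'g' !=
  Pos 3: 'p' vs 'n' !=
  Pos 4: 'h' vs 'e' !=
  Pos 5: 'i' vs 't' !=
  Pos 6: 'c' vs 'i' !=
  Pos 7: 's' vs 'c' !=
Hamming distance = 8


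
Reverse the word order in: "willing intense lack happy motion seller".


Original: "willing intense lack happy motion seller"
Words (1..n): willing | intense | lack | happy | motion | seller
Reversed (n..1): seller | motion | happy | lack | intense | willing
Result = "seller motion happy lack intense willing"


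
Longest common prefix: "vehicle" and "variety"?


Word 1: "vehicle"
Word 2: "variety"
Comparing from start:
  Pos 0: 'v' == 'v'
  Pos 1: 'e' != 'a' (stop)
LCP = "v" (length 1)


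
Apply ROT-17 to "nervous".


Word: "nervous"
Shift: 17
Each letter → (letter + shift) mod 26:
  'n' (13) + 17 = 4 → 'e'
  'e' (4) + 17 = 21 → 'v'
  'r' (17) + 17 = 8 → 'i'
  'v' (21) + 17 = 12 → 'm'
  'o' (14) + 17 = 5 → 'f'
  'u' (20) + 17 = 11 → 'l'
  's' (18) + 17 = 9 → 'j'
Result = "evimflj"


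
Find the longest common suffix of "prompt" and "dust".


Word 1: "prompt"
Word 2: "dust"
Comparing from end:
  Pos -1: 't' == 't'
  Pos -2: 'p' != 's' (stop)
LCS = "t" (length 1)


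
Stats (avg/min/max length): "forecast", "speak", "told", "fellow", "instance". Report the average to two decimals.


Lengths: "forecast"=8, "speak"=5, "told"=4, "fellow"=6, "instance"=8
Sum = 31, Count = 5
Average = 31/5 = 6.20
= avg=6.20, min=4, max=8


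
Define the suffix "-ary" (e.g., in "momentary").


Suffix: -ary
As in: momentary -> moment + -ary
Meaning = relating to


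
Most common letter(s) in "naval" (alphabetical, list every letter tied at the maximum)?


Word: "naval"
Letter counts:
  'a': 2
  'l': 1
  'n': 1
  'v': 1
Maximum count = 2
Most frequent = 'a' (2 times each)


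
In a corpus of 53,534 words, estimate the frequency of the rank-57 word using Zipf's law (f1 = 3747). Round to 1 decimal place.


Zipf's law: f(r) = f(1) / r
f(1) = 3747
f(57) = 3747 / 57
= 65.7 occurrences


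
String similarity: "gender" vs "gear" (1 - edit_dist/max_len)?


Word 1: "gender" (length 6)
Word 2: "gear" (length 4)
One optimal edit sequence:
  1. keep 'g'
  2. keep 'e'
  3. delete 'n'  (+1)
  4. delete 'd'  (+1)
  5. substitute 'e' -> 'a'  (+1)
  6. keep 'r'
Edit distance = 3
Max length = max(6, 4) = 6
Similarity = 1 - 3/6
= 0.5000


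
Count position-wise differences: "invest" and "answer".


Comparing character by character (same length = 6):
  Pos 0: 'i' vs 'a' !=
  Pos 1: 'n' vs 'n' =
  Pos 2: 'v' vs 's' !=
  Pos 3: 'e' vs 'w' !=
  Pos 4: 's' vs 'e' !=
  Pos 5: 't' vs 'r' !=
Hamming distance = 5


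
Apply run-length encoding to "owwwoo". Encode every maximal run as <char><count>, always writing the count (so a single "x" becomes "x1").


String: "owwwoo"
Scanning for consecutive runs:
  'o' x 1
  'w' x 3
  'o' x 2
RLE = "o1w3o2"


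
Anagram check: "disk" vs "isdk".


Word 1: "disk" → sorted: diks
Word 2: "isdk" → sorted: diks
Same letters? diks == diks
Anagram = Yes


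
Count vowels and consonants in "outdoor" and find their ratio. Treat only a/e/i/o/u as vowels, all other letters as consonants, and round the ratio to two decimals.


Word: "outdoor"
Vowels (a,e,i,o,u): 4
Consonants: 3
Ratio = 4/3
= 1.33


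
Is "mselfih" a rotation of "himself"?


Word: "himself", Candidate: "mselfih"
Method: check if candidate is substring of word+word
"himselfhimself" contains "mselfih"? No
Is rotation = No


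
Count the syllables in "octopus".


Word: "octopus"
Syllable breakdown: oc | to | pus
Counting: 3 parts
= 3 syllables


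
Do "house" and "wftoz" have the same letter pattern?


Pattern of "house": [0, 1, 2, 3, 4]
Pattern of "wftoz": [0, 1, 2, 3, 4]
Patterns match
Same pattern = Yes


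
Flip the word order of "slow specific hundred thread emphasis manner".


Original: "slow specific hundred thread emphasis manner"
Words (1..n): slow | specific | hundred | thread | emphasis | manner
Reversed (n..1): manner | emphasis | thread | hundred | specific | slow
Result = "manner emphasis thread hundred specific slow"


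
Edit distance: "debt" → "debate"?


Word 1: "debt" (length 4)
Word 2: "debate" (length 6)
One optimal edit sequence (insert/delete/substitute each cost 1):
  1. keep 'd'
  2. keep 'e'
  3. keep 'b'
  4. insert 'a'  (+1)
  5. keep 't'
  6. insert 'e'  (+1)
Total edit operations: 2
Edit distance = 2


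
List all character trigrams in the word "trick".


Word: "trick" (length 5)
Number of trigrams = 5 - 3 + 1 = 3
  Position 0: "tri"
  Position 1: "ric"
  Position 2: "ick"
Trigrams = "tri", "ric", "ick"


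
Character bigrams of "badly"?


Word: "badly" (length 5)
Number of bigrams = 5 - 2 + 1 = 4
  Position 0: "ba"
  Position 1: "ad"
  Position 2: "dl"
  Position 3: "ly"
Bigrams = "ba", "ad", "dl", "ly"


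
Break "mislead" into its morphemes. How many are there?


Word: "mislead"
Morphemes: mis- / lead
Each morpheme carries meaning
= 2 morphemes


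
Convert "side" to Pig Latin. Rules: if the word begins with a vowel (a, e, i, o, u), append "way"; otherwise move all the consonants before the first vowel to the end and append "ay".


Word: "side"
Starts with consonant(s) → move to end, add 'ay'
Consonant cluster: "s"
Pig Latin = "idesay"


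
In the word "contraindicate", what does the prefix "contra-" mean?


Prefix: contra-
Example: contraindicate (contra- + indicate)
Meaning = against


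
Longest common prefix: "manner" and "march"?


Word 1: "manner"
Word 2: "march"
Comparing from start:
  Pos 0: 'm' == 'm'
  Pos 1: 'a' == 'a'
  Pos 2: 'n' != 'r' (stop)
LCP = "ma" (length 2)


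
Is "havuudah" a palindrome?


Word: "havuudah"
Reversed: "haduuvah"
Forward == Backward? havuudah != haduuvah
Palindrome = No


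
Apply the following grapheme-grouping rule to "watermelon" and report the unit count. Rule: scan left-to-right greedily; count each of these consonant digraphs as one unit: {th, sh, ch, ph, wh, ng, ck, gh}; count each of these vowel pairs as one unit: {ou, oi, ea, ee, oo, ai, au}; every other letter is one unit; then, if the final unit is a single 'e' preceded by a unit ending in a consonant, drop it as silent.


Word: "watermelon" (10 letters)
Left-to-right scan:
  (1) 'w' (letter)
  (2) 'a' (letter)
  (3) 't' (letter)
  (4) 'e' (letter)
  (5) 'r' (letter)
  (6) 'm' (letter)
  (7) 'e' (letter)
  (8) 'l' (letter)
  (9) 'o' (letter)
  (10) 'n' (letter)
Units from scan: 10
Sound units = 10 units


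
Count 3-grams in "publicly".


Word: "publicly" (length 8)
Number of 3-grams = length - 3 + 1 = 8 - 3 + 1
= 6


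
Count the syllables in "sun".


Word: "sun"
Syllable breakdown: sun
Counting: 1 part
= 1 syllable


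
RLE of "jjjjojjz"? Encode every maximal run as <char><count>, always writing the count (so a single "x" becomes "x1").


String: "jjjjojjz"
Scanning for consecutive runs:
  'j' x 4
  'o' x 1
  'j' x 2
  'z' x 1
RLE = "j4o1j2z1"


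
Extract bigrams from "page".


Word: "page" (length 4)
Number of bigrams = 4 - 2 + 1 = 3
  Position 0: "pa"
  Position 1: "ag"
  Position 2: "ge"
Bigrams = "pa", "ag", "ge"


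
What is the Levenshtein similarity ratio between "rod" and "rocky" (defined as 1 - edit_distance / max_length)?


Word 1: "rod" (length 3)
Word 2: "rocky" (length 5)
One optimal edit sequence:
  1. keep 'r'
  2. keep 'o'
  3. insert 'c'  (+1)
  4. insert 'k'  (+1)
  5. substitute 'd' -> 'y'  (+1)
Edit distance = 3
Max length = max(3, 5) = 5
Similarity = 1 - 3/5
= 0.4000


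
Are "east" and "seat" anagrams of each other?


Word 1: "east" → sorted: aest
Word 2: "seat" → sorted: aest
Same letters? aest == aest
Anagram = Yes


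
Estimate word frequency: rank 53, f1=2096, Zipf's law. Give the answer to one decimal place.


Zipf's law: f(r) = f(1) / r
f(1) = 2096
f(53) = 2096 / 53
= 39.5 occurrences


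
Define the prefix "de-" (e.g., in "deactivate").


Prefix: de-
Example: deactivate (de- + activate)
Meaning = remove / reverse


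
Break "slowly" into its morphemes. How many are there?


Word: "slowly"
Morphemes: slow / -ly
Each morpheme carries meaning
= 2 morphemes


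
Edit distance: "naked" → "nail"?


Word 1: "naked" (length 5)
Word 2: "nail" (length 4)
One optimal edit sequence (insert/delete/substitute each cost 1):
  1. keep 'n'
  2. keep 'a'
  3. delete 'k'  (+1)
  4. substitute 'e' -> 'i'  (+1)
  5. substitute 'd' -> 'l'  (+1)
Total edit operations: 3
Edit distance = 3


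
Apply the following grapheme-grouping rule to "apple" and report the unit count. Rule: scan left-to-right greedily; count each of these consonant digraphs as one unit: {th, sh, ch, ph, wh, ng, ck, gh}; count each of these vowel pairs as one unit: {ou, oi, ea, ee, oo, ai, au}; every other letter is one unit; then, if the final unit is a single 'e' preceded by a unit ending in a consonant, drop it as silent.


Word: "apple" (5 letters)
Left-to-right scan:
  [1] 'a' (letter)
  [2] 'p' (letter)
  [3] 'p' (letter)
  [4] 'l' (letter)
  [5] 'e' (letter)
Units from scan: 5
Final unit is 'e' after a consonant -> drop as silent (-1)
Sound units = 4 units


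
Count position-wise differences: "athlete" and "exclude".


Comparing character by character (same length = 7):
  Pos 0: 'a' vs 'e' !=
  Pos 1: 't' vs 'x' !=
  Pos 2: 'h' vs 'c' !=
  Pos 3: 'l' vs 'l' =
  Pos 4: 'e' vs 'u' !=
  Pos 5: 't' vs 'd' !=
  Pos 6: 'e' vs 'e' =
Hamming distance = 5


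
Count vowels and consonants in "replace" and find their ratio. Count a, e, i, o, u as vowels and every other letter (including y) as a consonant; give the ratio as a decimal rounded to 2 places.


Word: "replace"
Vowels (a,e,i,o,u): 3
Consonants: 4
Ratio = 3/4
= 0.75


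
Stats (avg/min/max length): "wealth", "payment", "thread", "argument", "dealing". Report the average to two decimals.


Lengths: "wealth"=6, "payment"=7, "thread"=6, "argument"=8, "dealing"=7
Sum = 34, Count = 5
Average = 34/5 = 6.80
= avg=6.80, min=6, max=8


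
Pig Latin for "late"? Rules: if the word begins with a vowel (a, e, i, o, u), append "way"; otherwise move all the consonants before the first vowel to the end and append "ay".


Word: "late"
Starts with consonant(s) → move to end, add 'ay'
Consonant cluster: "l"
Pig Latin = "atelay"


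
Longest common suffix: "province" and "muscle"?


Word 1: "province"
Word 2: "muscle"
Comparing from end:
  Pos -1: 'e' == 'e'
  Pos -2: 'c' != 'l' (stop)
LCS = "e" (length 1)


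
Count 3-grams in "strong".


Word: "strong" (length 6)
Number of 3-grams = length - 3 + 1 = 6 - 3 + 1
= 4


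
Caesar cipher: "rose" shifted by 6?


Word: "rose"
Shift: 6
Each letter → (letter + shift) mod 26:
  'r' (17) + 6 = 23 → 'x'
  'o' (14) + 6 = 20 → 'u'
  's' (18) + 6 = 24 → 'y'
  'e' (4) + 6 = 10 → 'k'
Result = "xuyk"


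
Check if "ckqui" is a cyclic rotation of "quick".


Word: "quick", Candidate: "ckqui"
Method: check if candidate is substring of word+word
"quickquick" contains "ckqui"? Yes
Is rotation = Yes


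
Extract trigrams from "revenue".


Word: "revenue" (length 7)
Number of trigrams = 7 - 3 + 1 = 5
  Position 0: "rev"
  Position 1: "eve"
  Position 2: "ven"
  Position 3: "enu"
  Position 4: "nue"
Trigrams = "rev", "eve", "ven", "enu", "nue"


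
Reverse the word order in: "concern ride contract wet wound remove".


Original: "concern ride contract wet wound remove"
Words (1..n): concern | ride | contract | wet | wound | remove
Reversed (n..1): remove | wound | wet | contract | ride | concern
Result = "remove wound wet contract ride concern"


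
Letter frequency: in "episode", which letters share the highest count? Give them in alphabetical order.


Word: "episode"
Letter counts:
  'd': 1
  'e': 2
  'i': 1
  'o': 1
  'p': 1
  's': 1
Maximum count = 2
Most frequent = 'e' (2 times each)


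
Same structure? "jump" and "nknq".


Pattern of "jump": [0, 1, 2, 3]
Pattern of "nknq": [0, 1, 0, 2]
Patterns do not match
Same pattern = No


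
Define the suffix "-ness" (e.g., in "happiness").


Suffix: -ness
As in: happiness -> happy + -ness, with a spelling change
Meaning = state of being


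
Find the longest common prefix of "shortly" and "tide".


Word 1: "shortly"
Word 2: "tide"
Comparing from start:
  Pos 0: 's' != 't' (stop)
LCP = "" (length 0)


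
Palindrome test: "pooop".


Word: "pooop"
Reversed: "pooop"
Forward == Backward? pooop == pooop
Palindrome = Yes


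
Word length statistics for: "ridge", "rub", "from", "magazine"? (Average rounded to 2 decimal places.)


Lengths: "ridge"=5, "rub"=3, "from"=4, "magazine"=8
Sum = 20, Count = 4
Average = 20/4 = 5.00
= avg=5.00, min=3, max=8


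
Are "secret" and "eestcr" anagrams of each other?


Word 1: "secret" → sorted: ceerst
Word 2: "eestcr" → sorted: ceerst
Same letters? ceerst == ceerst
Anagram = Yes


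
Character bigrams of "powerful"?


Word: "powerful" (length 8)
Number of bigrams = 8 - 2 + 1 = 7
  Position 0: "po"
  Position 1: "ow"
  Position 2: "we"
  Position 3: "er"
  Position 4: "rf"
  Position 5: "fu"
  Position 6: "ul"
Bigrams = "po", "ow", "we", "er", "rf", "fu", "ul"


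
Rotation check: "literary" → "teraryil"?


Word: "literary", Candidate: "teraryil"
Method: check if candidate is substring of word+word
"literaryliterary" contains "teraryil"? No
Is rotation = No


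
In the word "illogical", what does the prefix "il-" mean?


Prefix: il-
Example: illogical = il- + logical
Meaning = not


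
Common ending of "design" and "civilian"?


Word 1: "design"
Word 2: "civilian"
Comparing from end:
  Pos -1: 'n' == 'n'
  Pos -2: 'g' != 'a' (stop)
LCS = "n" (length 1)


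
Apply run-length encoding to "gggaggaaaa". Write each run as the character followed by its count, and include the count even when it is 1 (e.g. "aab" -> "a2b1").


String: "gggaggaaaa"
Scanning for consecutive runs:
  'g' x 3
  'a' x 1
  'g' x 2
  'a' x 4
RLE = "g3a1g2a4"


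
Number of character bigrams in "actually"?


Word: "actually" (length 8)
Number of 2-grams = length - 2 + 1 = 8 - 2 + 1
= 7


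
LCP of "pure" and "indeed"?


Word 1: "pure"
Word 2: "indeed"
Comparing from start:
  Pos 0: 'p' != 'i' (stop)
LCP = "" (length 0)


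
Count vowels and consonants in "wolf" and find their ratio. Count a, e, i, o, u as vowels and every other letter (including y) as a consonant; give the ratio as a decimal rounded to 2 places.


Word: "wolf"
Vowels (a,e,i,o,u): 1
Consonants: 3
Ratio = 1/3
= 0.33


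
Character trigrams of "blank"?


Word: "blank" (length 5)
Number of trigrams = 5 - 3 + 1 = 3
  Position 0: "bla"
  Position 1: "lan"
  Position 2: "ank"
Trigrams = "bla", "lan", "ank"


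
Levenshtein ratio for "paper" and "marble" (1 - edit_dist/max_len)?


Word 1: "paper" (length 5)
Word 2: "marble" (length 6)
One optimal edit sequence:
  1. substitute 'p' -> 'm'  (+1)
  2. keep 'a'
  3. insert 'r'  (+1)
  4. substitute 'p' -> 'b'  (+1)
  5. substitute 'e' -> 'l'  (+1)
  6. substitute 'r' -> 'e'  (+1)
Edit distance = 5
Max length = max(5, 6) = 6
Similarity = 1 - 5/6
= 0.1667


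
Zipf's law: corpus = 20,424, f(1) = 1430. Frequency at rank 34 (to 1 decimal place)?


Zipf's law: f(r) = f(1) / r
f(1) = 1430
f(34) = 1430 / 34
= 42.1 occurrences


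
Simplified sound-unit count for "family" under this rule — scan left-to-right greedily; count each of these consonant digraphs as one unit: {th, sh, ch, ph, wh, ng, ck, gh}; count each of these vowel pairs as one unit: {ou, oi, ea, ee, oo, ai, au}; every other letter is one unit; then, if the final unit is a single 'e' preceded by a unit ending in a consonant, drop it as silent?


Word: "family" (6 letters)
Left-to-right scan:
  [1] 'f' (letter)
  [2] 'a' (letter)
  [3] 'm' (letter)
  [4] 'i' (letter)
  [5] 'l' (letter)
  [6] 'y' (letter)
Units from scan: 6
Sound units = 6 units
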